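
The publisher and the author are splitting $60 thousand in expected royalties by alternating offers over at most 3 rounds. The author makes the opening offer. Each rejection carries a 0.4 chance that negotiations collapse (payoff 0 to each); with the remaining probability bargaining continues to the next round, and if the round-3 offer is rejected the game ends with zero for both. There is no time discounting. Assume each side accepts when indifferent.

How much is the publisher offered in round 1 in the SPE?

14.4

Round 3 (the author proposes): rejection yields 0 for the publisher; the author offers 0 and keeps 60.
Round 2 (the publisher proposes): rejecting gives the author an expected 0.6 × 60 = 36; the publisher offers that and keeps 24.
Round 1 (the author proposes): rejecting gives the publisher an expected 0.6 × 24 = 14.4. The author offers 14.4 and keeps 60 − 14.4 = 45.6.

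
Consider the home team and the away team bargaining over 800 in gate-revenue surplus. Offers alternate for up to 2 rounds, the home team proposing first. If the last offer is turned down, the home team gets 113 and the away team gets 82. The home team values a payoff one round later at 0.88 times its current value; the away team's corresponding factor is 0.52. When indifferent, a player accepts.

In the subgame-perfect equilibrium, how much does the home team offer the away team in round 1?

Solve by backward induction from round 2.
Round 2 (the away team proposes): the home team gets 113 if talks fail, so the away team offers 113 and keeps 687.
Round 1 (the home team proposes): the away team can get 687 next round, worth 0.52 × 687 = 357.24 now. The home team offers 357.24 and keeps 800 − 357.24 = 442.76.

357.24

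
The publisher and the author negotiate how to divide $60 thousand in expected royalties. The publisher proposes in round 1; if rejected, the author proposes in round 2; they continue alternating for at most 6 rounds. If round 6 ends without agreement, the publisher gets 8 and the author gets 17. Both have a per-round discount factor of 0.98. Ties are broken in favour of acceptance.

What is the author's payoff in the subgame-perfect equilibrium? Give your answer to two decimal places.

49.31

Round 6 (the author proposes): the publisher gets 8 if talks fail, so the author offers 8 and keeps 52.
Round 5 (the publisher proposes): the author can get 52 next round, worth 0.98 × 52 = 50.96 now; the publisher offers that and keeps 9.04.
Round 4 (the author proposes): the publisher can get 9.04 next round, worth 0.98 × 9.04 = 8.8592 now; the author offers that and keeps 51.1408.
Round 3 (the publisher proposes): the author can get 51.1408 next round, worth 0.98 × 51.1408 = 50.117984 now; the publisher offers that and keeps 9.882016.
Round 2 (the author proposes): the publisher can get 9.882016 next round, worth 0.98 × 9.882016 = 9.68437568 now. The author offers 9.68437568 and keeps 60 − 9.68437568 = 50.31562432.
Round 1 (the publisher proposes): the author can get 50.31562432 next round, worth 0.98 × 50.31562432 = 49.3093118336 now; the publisher offers that and keeps 10.6906881664.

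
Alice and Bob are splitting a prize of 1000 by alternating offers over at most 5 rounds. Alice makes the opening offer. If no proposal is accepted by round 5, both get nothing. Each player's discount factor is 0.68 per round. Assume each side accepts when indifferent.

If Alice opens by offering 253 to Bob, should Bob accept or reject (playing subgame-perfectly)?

Reject

Work out Bob's continuation value if the offer is rejected.
Round 5 (Alice proposes): rejection yields 0 for Bob; Alice offers 0 and keeps 1000.
Round 4 (Bob proposes): Alice can get 1000 next round, worth 0.68 × 1000 = 680 now. Bob offers 680 and keeps 1000 − 680 = 320.
Round 3 (Alice proposes): Bob can get 320 next round, worth 0.68 × 320 = 217.6 now, so Alice offers 217.6, keeping 782.4.
Round 2 (Bob proposes): Alice can get 782.4 next round, worth 0.68 × 782.4 = 532.032 now; Bob offers that and keeps 467.968.
So by rejecting in round 1, Bob gets 467.968 next round, worth 0.68 × 467.968 = 318.21824 now.
Offer 253 < 318.21824, so Bob rejects.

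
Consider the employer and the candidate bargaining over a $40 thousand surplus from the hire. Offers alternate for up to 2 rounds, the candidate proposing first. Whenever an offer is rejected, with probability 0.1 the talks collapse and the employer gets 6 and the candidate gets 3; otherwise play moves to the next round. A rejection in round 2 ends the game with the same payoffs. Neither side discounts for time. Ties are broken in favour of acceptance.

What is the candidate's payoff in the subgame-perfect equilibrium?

Round 2 (the employer proposes): the candidate gets 3 if talks fail, so the employer offers 3 and keeps 37.
Round 1 (the candidate proposes): rejecting gives the employer an expected 0.9 × 37 + 0.1 × 6 = 33.9. The candidate offers 33.9 and keeps 40 − 33.9 = 6.1.

6.1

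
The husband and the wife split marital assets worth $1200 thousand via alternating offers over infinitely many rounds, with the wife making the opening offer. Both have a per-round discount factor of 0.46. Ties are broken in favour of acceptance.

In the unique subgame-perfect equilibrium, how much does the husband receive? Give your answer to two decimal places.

In a stationary SPE each proposer offers the other exactly their discounted continuation value.
If the wife keeps x when proposing and the husband keeps y when proposing, then x = 1200 − 0.46y and y = 1200 − 0.46x.
Solving: x = 1200(1 − 0.46) / (1 − 0.46·0.46) = 648 / 0.7884 ≈ 821.9178.
The husband gets 1200 − 821.9178 ≈ 378.0822.

378.08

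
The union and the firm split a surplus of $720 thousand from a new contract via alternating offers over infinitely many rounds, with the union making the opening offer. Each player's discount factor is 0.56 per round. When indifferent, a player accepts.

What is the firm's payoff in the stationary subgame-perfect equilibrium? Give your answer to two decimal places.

258.46

Let x be the union's share when the union proposes and y be the firm's share when the firm proposes.
The firm accepts iff offered ≥ 0.56·y, so x = 720 − 0.56y. Symmetrically y = 720 − 0.56x.
Substituting: x = 720 − 0.56(720 − 0.56x), giving x(1 − 0.56·0.56) = 720(1 − 0.56).
So x = 720 × 0.44 / 0.6864 ≈ 461.5385, and the firm receives 720 − x ≈ 258.4615.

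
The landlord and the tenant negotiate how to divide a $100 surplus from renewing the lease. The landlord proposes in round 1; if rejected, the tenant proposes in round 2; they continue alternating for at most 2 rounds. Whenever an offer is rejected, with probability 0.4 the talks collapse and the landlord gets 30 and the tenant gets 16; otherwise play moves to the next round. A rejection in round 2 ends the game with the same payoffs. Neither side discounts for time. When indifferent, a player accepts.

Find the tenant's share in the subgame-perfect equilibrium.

48.4

Round 2 (the tenant proposes): the landlord gets 30 if talks fail, so the tenant offers 30 and keeps 70.
Round 1 (the landlord proposes): rejecting gives the tenant an expected 0.6 × 70 + 0.4 × 16 = 48.4. The landlord offers 48.4 and keeps 100 − 48.4 = 51.6.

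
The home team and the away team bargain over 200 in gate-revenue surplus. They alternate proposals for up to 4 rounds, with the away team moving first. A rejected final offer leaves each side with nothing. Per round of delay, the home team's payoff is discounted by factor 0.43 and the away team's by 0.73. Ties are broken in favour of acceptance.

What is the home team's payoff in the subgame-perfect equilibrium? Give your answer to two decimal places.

Round 4 (the home team proposes): the away team will accept anything ≥ 0, so the home team offers 0 and keeps 200.
Round 3 (the away team proposes): the home team can get 200 next round, worth 0.43 × 200 = 86 now, so the away team offers 86, keeping 114.
Round 2 (the home team proposes): the away team can get 114 next round, worth 0.73 × 114 = 83.22 now; the home team offers that and keeps 116.78.
Round 1 (the away team proposes): the home team can get 116.78 next round, worth 0.43 × 116.78 = 50.2154 now. The away team offers 50.2154 and keeps 200 − 50.2154 = 149.7846.

50.22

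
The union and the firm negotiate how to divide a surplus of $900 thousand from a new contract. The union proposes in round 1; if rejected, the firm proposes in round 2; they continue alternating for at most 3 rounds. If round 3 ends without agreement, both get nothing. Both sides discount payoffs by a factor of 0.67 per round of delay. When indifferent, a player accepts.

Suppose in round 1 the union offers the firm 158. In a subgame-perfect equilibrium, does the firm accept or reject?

Reject

Round 3 (the union proposes): rejection yields 0 for the firm; the union offers 0 and keeps 900.
Round 2 (the firm proposes): the union can get 900 next round, worth 0.67 × 900 = 603 now, so the firm offers 603, keeping 297.
So by rejecting in round 1, the firm gets 297 next round, worth 0.67 × 297 = 198.99 now.
Offer 158 < 198.99, so the firm rejects.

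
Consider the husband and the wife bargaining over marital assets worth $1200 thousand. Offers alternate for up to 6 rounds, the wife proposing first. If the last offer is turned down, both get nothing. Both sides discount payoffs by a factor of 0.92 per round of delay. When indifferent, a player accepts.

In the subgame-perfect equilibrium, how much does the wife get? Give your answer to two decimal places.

246.03

Round 6 (the husband proposes): rejection yields 0 for the wife; the husband offers 0 and keeps 1200.
Round 5 (the wife proposes): the husband can get 1200 next round, worth 0.92 × 1200 = 1104 now. The wife offers 1104 and keeps 1200 − 1104 = 96.
Round 4 (the husband proposes): the wife can get 96 next round, worth 0.92 × 96 = 88.32 now. The husband offers 88.32 and keeps 1200 − 88.32 = 1111.68.
Round 3 (the wife proposes): the husband can get 1111.68 next round, worth 0.92 × 1111.68 = 1022.7456 now, so the wife offers 1022.7456, keeping 177.2544.
Round 2 (the husband proposes): the wife can get 177.2544 next round, worth 0.92 × 177.2544 = 163.074048 now, so the husband offers 163.074048, keeping 1036.925952.
Round 1 (the wife proposes): the husband can get 1036.925952 next round, worth 0.92 × 1036.925952 = 953.97187584 now; the wife offers that and keeps 246.02812416.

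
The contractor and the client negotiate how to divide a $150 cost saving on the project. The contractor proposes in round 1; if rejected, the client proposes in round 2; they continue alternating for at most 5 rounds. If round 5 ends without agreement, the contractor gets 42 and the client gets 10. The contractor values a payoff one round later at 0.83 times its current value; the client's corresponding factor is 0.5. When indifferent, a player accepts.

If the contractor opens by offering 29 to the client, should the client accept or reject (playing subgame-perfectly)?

Accept

Work out the client's continuation value if the offer is rejected.
Round 5 (the contractor proposes): the client gets 10 if talks fail, so the contractor offers 10 and keeps 140.
Round 4 (the client proposes): the contractor can get 140 next round, worth 0.83 × 140 = 116.2 now. The client offers 116.2 and keeps 150 − 116.2 = 33.8.
Round 3 (the contractor proposes): the client can get 33.8 next round, worth 0.5 × 33.8 = 16.9 now, so the contractor offers 16.9, keeping 133.1.
Round 2 (the client proposes): the contractor can get 133.1 next round, worth 0.83 × 133.1 = 110.473 now. The client offers 110.473 and keeps 150 − 110.473 = 39.527.
So by rejecting in round 1, the client gets 39.527 next round, worth 0.5 × 39.527 = 19.7635 now.
Offer 29 ≥ 19.7635, so the client accepts.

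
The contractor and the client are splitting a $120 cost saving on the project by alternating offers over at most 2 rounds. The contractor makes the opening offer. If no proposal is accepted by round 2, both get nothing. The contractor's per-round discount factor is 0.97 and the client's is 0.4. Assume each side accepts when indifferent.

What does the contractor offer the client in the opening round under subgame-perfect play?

48

Round 2 (the client proposes): rejection yields 0 for the contractor; the client offers 0 and keeps 120.
Round 1 (the contractor proposes): the client can get 120 next round, worth 0.4 × 120 = 48 now, so the contractor offers 48, keeping 72.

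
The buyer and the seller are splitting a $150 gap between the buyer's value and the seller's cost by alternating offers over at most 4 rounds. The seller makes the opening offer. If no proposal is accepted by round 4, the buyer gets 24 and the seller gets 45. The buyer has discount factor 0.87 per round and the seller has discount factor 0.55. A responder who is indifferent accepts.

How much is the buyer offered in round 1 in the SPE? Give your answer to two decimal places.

Round 4 (the buyer proposes): the seller gets 45 if talks fail, so the buyer offers 45 and keeps 105.
Round 3 (the seller proposes): the buyer can get 105 next round, worth 0.87 × 105 = 91.35 now, so the seller offers 91.35, keeping 58.65.
Round 2 (the buyer proposes): the seller can get 58.65 next round, worth 0.55 × 58.65 = 32.2575 now; the buyer offers that and keeps 117.7425.
Round 1 (the seller proposes): the buyer can get 117.7425 next round, worth 0.87 × 117.7425 = 102.435975 now. The seller offers 102.435975 and keeps 150 − 102.435975 = 47.564025.

102.44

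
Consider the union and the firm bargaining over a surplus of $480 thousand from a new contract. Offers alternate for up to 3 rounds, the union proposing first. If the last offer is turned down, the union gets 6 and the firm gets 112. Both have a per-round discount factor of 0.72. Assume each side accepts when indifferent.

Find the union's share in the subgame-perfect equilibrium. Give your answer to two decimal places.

Solve by backward induction from round 3.
Round 3 (the union proposes): the firm gets 112 if talks fail, so the union offers 112 and keeps 368.
Round 2 (the firm proposes): the union can get 368 next round, worth 0.72 × 368 = 264.96 now, so the firm offers 264.96, keeping 215.04.
Round 1 (the union proposes): the firm can get 215.04 next round, worth 0.72 × 215.04 = 154.8288 now, so the union offers 154.8288, keeping 325.1712.

325.17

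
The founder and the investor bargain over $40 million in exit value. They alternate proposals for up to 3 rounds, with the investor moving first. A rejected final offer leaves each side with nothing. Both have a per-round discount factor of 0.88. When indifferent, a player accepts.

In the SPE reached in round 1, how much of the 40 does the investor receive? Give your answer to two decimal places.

35.78

Round 3 (the investor proposes): rejection yields 0 for the founder; the investor offers 0 and keeps 40.
Round 2 (the founder proposes): the investor can get 40 next round, worth 0.88 × 40 = 35.2 now. The founder offers 35.2 and keeps 40 − 35.2 = 4.8.
Round 1 (the investor proposes): the founder can get 4.8 next round, worth 0.88 × 4.8 = 4.224 now, so the investor offers 4.224, keeping 35.776.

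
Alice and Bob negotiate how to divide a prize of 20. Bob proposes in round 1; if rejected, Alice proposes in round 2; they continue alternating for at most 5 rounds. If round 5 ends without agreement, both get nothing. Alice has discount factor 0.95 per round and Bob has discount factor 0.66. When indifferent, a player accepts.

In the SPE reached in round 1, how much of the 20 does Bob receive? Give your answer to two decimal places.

9.49

Round 5 (Bob proposes): rejection yields 0 for Alice; Bob offers 0 and keeps 20.
Round 4 (Alice proposes): Bob can get 20 next round, worth 0.66 × 20 = 13.2 now, so Alice offers 13.2, keeping 6.8.
Round 3 (Bob proposes): Alice can get 6.8 next round, worth 0.95 × 6.8 = 6.46 now; Bob offers that and keeps 13.54.
Round 2 (Alice proposes): Bob can get 13.54 next round, worth 0.66 × 13.54 = 8.9364 now; Alice offers that and keeps 11.0636.
Round 1 (Bob proposes): Alice can get 11.0636 next round, worth 0.95 × 11.0636 = 10.51042 now. Bob offers 10.51042 and keeps 20 − 10.51042 = 9.48958.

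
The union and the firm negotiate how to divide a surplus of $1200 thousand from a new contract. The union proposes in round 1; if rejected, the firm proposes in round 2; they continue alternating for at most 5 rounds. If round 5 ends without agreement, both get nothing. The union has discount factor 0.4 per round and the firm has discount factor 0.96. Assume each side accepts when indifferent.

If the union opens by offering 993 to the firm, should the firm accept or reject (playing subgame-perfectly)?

Accept

Round 5 (the union proposes): the firm will accept anything ≥ 0, so the union offers 0 and keeps 1200.
Round 4 (the firm proposes): the union can get 1200 next round, worth 0.4 × 1200 = 480 now, so the firm offers 480, keeping 720.
Round 3 (the union proposes): the firm can get 720 next round, worth 0.96 × 720 = 691.2 now, so the union offers 691.2, keeping 508.8.
Round 2 (the firm proposes): the union can get 508.8 next round, worth 0.4 × 508.8 = 203.52 now; the firm offers that and keeps 996.48.
So by rejecting in round 1, the firm gets 996.48 next round, worth 0.96 × 996.48 = 956.6208 now.
Offer 993 ≥ 956.6208, so the firm accepts.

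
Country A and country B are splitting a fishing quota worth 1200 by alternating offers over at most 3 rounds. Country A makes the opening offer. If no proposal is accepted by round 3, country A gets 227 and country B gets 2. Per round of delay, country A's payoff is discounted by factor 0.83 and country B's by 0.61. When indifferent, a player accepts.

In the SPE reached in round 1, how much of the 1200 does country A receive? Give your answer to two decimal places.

Work backward from the last round.
Round 3 (country A proposes): country B gets 2 if talks fail, so country A offers 2 and keeps 1198.
Round 2 (country B proposes): country A can get 1198 next round, worth 0.83 × 1198 = 994.34 now; country B offers that and keeps 205.66.
Round 1 (country A proposes): country B can get 205.66 next round, worth 0.61 × 205.66 = 125.4526 now. Country A offers 125.4526 and keeps 1200 − 125.4526 = 1074.5474.

1074.55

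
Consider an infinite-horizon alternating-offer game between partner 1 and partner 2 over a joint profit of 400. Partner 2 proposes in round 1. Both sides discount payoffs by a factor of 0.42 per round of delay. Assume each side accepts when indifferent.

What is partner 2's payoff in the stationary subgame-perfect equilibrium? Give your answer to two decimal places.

281.69

In a stationary SPE each proposer offers the other exactly their discounted continuation value.
If partner 2 keeps x when proposing and partner 1 keeps y when proposing, then x = 400 − 0.42y and y = 400 − 0.42x.
Solving: x = 400(1 − 0.42) / (1 − 0.42·0.42) = 232 / 0.8236 ≈ 281.6901.
Partner 1 gets 400 − 281.6901 ≈ 118.3099.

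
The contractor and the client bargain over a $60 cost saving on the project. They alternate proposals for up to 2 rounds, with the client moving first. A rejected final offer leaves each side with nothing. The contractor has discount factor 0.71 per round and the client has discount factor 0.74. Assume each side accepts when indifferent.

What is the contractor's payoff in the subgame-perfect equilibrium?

Work backward from the last round.
Round 2 (the contractor proposes): rejection yields 0 for the client; the contractor offers 0 and keeps 60.
Round 1 (the client proposes): the contractor can get 60 next round, worth 0.71 × 60 = 42.6 now; the client offers that and keeps 17.4.

42.6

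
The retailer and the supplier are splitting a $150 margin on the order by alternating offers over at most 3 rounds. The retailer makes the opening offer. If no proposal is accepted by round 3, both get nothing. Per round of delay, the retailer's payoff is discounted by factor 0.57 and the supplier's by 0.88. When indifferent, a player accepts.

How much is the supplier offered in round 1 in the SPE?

Round 3 (the retailer proposes): rejection yields 0 for the supplier; the retailer offers 0 and keeps 150.
Round 2 (the supplier proposes): the retailer can get 150 next round, worth 0.57 × 150 = 85.5 now, so the supplier offers 85.5, keeping 64.5.
Round 1 (the retailer proposes): the supplier can get 64.5 next round, worth 0.88 × 64.5 = 56.76 now, so the retailer offers 56.76, keeping 93.24.

56.76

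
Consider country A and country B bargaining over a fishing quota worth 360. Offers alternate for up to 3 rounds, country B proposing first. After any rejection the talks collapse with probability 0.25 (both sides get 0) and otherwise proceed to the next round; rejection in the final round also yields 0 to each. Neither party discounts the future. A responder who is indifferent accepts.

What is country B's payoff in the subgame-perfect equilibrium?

292.5

Round 3 (country B proposes): country A will accept anything ≥ 0, so country B offers 0 and keeps 360.
Round 2 (country A proposes): rejecting gives country B an expected 0.75 × 360 = 270; country A offers that and keeps 90.
Round 1 (country B proposes): rejecting gives country A an expected 0.75 × 90 = 67.5; country B offers that and keeps 292.5.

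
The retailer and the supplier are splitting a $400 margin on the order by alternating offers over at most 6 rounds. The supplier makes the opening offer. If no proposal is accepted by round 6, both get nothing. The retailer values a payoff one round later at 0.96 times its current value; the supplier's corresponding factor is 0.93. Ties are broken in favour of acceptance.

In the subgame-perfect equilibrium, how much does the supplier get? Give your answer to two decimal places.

43.04

Round 6 (the retailer proposes): the supplier will accept anything ≥ 0, so the retailer offers 0 and keeps 400.
Round 5 (the supplier proposes): the retailer can get 400 next round, worth 0.96 × 400 = 384 now. The supplier offers 384 and keeps 400 − 384 = 16.
Round 4 (the retailer proposes): the supplier can get 16 next round, worth 0.93 × 16 = 14.88 now. The retailer offers 14.88 and keeps 400 − 14.88 = 385.12.
Round 3 (the supplier proposes): the retailer can get 385.12 next round, worth 0.96 × 385.12 = 369.7152 now. The supplier offers 369.7152 and keeps 400 − 369.7152 = 30.2848.
Round 2 (the retailer proposes): the supplier can get 30.2848 next round, worth 0.93 × 30.2848 = 28.164864 now; the retailer offers that and keeps 371.835136.
Round 1 (the supplier proposes): the retailer can get 371.835136 next round, worth 0.96 × 371.835136 = 356.96173056 now, so the supplier offers 356.96173056, keeping 43.03826944.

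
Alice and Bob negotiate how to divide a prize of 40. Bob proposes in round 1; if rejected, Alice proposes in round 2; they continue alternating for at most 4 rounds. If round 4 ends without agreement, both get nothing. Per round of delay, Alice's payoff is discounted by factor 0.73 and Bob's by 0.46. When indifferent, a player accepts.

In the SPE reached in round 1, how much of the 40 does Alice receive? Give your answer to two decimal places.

25.57

Round 4 (Alice proposes): rejection yields 0 for Bob; Alice offers 0 and keeps 40.
Round 3 (Bob proposes): Alice can get 40 next round, worth 0.73 × 40 = 29.2 now, so Bob offers 29.2, keeping 10.8.
Round 2 (Alice proposes): Bob can get 10.8 next round, worth 0.46 × 10.8 = 4.968 now. Alice offers 4.968 and keeps 40 − 4.968 = 35.032.
Round 1 (Bob proposes): Alice can get 35.032 next round, worth 0.73 × 35.032 = 25.57336 now. Bob offers 25.57336 and keeps 40 − 25.57336 = 14.42664.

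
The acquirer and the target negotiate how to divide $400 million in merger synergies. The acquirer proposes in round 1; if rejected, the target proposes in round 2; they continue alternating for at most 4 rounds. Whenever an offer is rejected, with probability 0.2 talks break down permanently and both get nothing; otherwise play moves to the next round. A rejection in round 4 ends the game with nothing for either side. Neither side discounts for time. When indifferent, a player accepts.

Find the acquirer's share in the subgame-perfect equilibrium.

Round 4 (the target proposes): rejection yields 0 for the acquirer; the target offers 0 and keeps 400.
Round 3 (the acquirer proposes): rejecting gives the target an expected 0.8 × 400 = 320. The acquirer offers 320 and keeps 400 − 320 = 80.
Round 2 (the target proposes): rejecting gives the acquirer an expected 0.8 × 80 = 64. The target offers 64 and keeps 400 − 64 = 336.
Round 1 (the acquirer proposes): rejecting gives the target an expected 0.8 × 336 = 268.8. The acquirer offers 268.8 and keeps 400 − 268.8 = 131.2.

131.2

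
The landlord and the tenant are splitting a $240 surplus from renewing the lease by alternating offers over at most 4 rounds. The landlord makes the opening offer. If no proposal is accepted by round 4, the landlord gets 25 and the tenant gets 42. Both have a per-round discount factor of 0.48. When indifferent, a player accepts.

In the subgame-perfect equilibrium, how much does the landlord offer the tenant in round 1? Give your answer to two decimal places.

83.68

Round 4 (the tenant proposes): the landlord gets 25 if talks fail, so the tenant offers 25 and keeps 215.
Round 3 (the landlord proposes): the tenant can get 215 next round, worth 0.48 × 215 = 103.2 now; the landlord offers that and keeps 136.8.
Round 2 (the tenant proposes): the landlord can get 136.8 next round, worth 0.48 × 136.8 = 65.664 now, so the tenant offers 65.664, keeping 174.336.
Round 1 (the landlord proposes): the tenant can get 174.336 next round, worth 0.48 × 174.336 = 83.68128 now; the landlord offers that and keeps 156.31872.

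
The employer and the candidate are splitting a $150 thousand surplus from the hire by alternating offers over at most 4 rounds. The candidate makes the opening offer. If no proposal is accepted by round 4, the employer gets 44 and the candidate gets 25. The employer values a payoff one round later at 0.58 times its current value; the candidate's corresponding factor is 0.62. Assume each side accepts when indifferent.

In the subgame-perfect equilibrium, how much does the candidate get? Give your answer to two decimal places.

90.87

Solve by backward induction from round 4.
Round 4 (the employer proposes): the candidate gets 25 if talks fail, so the employer offers 25 and keeps 125.
Round 3 (the candidate proposes): the employer can get 125 next round, worth 0.58 × 125 = 72.5 now, so the candidate offers 72.5, keeping 77.5.
Round 2 (the employer proposes): the candidate can get 77.5 next round, worth 0.62 × 77.5 = 48.05 now, so the employer offers 48.05, keeping 101.95.
Round 1 (the candidate proposes): the employer can get 101.95 next round, worth 0.58 × 101.95 = 59.131 now, so the candidate offers 59.131, keeping 90.869.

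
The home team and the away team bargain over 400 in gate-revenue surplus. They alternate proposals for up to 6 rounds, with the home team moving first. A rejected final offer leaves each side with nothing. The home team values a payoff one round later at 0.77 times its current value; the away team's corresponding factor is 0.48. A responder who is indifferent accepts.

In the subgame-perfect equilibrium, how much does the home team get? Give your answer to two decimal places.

313.29

Round 6 (the away team proposes): the home team will accept anything ≥ 0, so the away team offers 0 and keeps 400.
Round 5 (the home team proposes): the away team can get 400 next round, worth 0.48 × 400 = 192 now, so the home team offers 192, keeping 208.
Round 4 (the away team proposes): the home team can get 208 next round, worth 0.77 × 208 = 160.16 now. The away team offers 160.16 and keeps 400 − 160.16 = 239.84.
Round 3 (the home team proposes): the away team can get 239.84 next round, worth 0.48 × 239.84 = 115.1232 now; the home team offers that and keeps 284.8768.
Round 2 (the away team proposes): the home team can get 284.8768 next round, worth 0.77 × 284.8768 = 219.355136 now; the away team offers that and keeps 180.644864.
Round 1 (the home team proposes): the away team can get 180.644864 next round, worth 0.48 × 180.644864 = 86.70953472 now, so the home team offers 86.70953472, keeping 313.29046528.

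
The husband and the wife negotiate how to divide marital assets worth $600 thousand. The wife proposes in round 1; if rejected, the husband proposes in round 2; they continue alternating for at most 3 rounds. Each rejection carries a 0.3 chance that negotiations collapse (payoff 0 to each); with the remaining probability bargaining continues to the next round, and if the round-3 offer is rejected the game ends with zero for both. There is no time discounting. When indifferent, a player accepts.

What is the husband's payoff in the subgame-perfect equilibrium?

Round 3 (the wife proposes): the husband will accept anything ≥ 0, so the wife offers 0 and keeps 600.
Round 2 (the husband proposes): rejecting gives the wife an expected 0.7 × 600 = 420. The husband offers 420 and keeps 600 − 420 = 180.
Round 1 (the wife proposes): rejecting gives the husband an expected 0.7 × 180 = 126. The wife offers 126 and keeps 600 − 126 = 474.

126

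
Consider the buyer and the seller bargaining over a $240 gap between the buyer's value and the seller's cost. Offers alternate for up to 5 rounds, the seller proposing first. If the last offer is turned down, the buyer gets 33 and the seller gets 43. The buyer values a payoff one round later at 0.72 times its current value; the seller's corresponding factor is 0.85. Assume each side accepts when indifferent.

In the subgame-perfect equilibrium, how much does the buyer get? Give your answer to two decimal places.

Work backward from the last round.
Round 5 (the seller proposes): the buyer gets 33 if talks fail, so the seller offers 33 and keeps 207.
Round 4 (the buyer proposes): the seller can get 207 next round, worth 0.85 × 207 = 175.95 now, so the buyer offers 175.95, keeping 64.05.
Round 3 (the seller proposes): the buyer can get 64.05 next round, worth 0.72 × 64.05 = 46.116 now; the seller offers that and keeps 193.884.
Round 2 (the buyer proposes): the seller can get 193.884 next round, worth 0.85 × 193.884 = 164.8014 now, so the buyer offers 164.8014, keeping 75.1986.
Round 1 (the seller proposes): the buyer can get 75.1986 next round, worth 0.72 × 75.1986 = 54.142992 now, so the seller offers 54.142992, keeping 185.857008.

54.14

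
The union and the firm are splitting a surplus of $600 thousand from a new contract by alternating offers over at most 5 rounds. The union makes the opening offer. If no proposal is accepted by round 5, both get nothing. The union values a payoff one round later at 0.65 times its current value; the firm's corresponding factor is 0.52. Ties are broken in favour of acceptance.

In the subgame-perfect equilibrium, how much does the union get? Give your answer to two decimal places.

Round 5 (the union proposes): the firm will accept anything ≥ 0, so the union offers 0 and keeps 600.
Round 4 (the firm proposes): the union can get 600 next round, worth 0.65 × 600 = 390 now. The firm offers 390 and keeps 600 − 390 = 210.
Round 3 (the union proposes): the firm can get 210 next round, worth 0.52 × 210 = 109.2 now; the union offers that and keeps 490.8.
Round 2 (the firm proposes): the union can get 490.8 next round, worth 0.65 × 490.8 = 319.02 now. The firm offers 319.02 and keeps 600 − 319.02 = 280.98.
Round 1 (the union proposes): the firm can get 280.98 next round, worth 0.52 × 280.98 = 146.1096 now. The union offers 146.1096 and keeps 600 − 146.1096 = 453.8904.

453.89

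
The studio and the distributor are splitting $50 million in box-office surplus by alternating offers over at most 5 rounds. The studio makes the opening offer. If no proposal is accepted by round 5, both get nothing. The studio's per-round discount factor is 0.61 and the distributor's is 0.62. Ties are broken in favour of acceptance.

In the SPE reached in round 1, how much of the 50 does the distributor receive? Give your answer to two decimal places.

16.66

Work backward from the last round.
Round 5 (the studio proposes): the distributor will accept anything ≥ 0, so the studio offers 0 and keeps 50.
Round 4 (the distributor proposes): the studio can get 50 next round, worth 0.61 × 50 = 30.5 now, so the distributor offers 30.5, keeping 19.5.
Round 3 (the studio proposes): the distributor can get 19.5 next round, worth 0.62 × 19.5 = 12.09 now. The studio offers 12.09 and keeps 50 − 12.09 = 37.91.
Round 2 (the distributor proposes): the studio can get 37.91 next round, worth 0.61 × 37.91 = 23.1251 now, so the distributor offers 23.1251, keeping 26.8749.
Round 1 (the studio proposes): the distributor can get 26.8749 next round, worth 0.62 × 26.8749 = 16.662438 now; the studio offers that and keeps 33.337562.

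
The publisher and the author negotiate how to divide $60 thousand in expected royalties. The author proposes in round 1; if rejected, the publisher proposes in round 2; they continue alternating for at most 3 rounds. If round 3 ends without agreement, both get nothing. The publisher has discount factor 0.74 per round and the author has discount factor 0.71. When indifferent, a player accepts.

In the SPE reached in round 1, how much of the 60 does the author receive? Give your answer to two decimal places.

Round 3 (the author proposes): the publisher will accept anything ≥ 0, so the author offers 0 and keeps 60.
Round 2 (the publisher proposes): the author can get 60 next round, worth 0.71 × 60 = 42.6 now. The publisher offers 42.6 and keeps 60 − 42.6 = 17.4.
Round 1 (the author proposes): the publisher can get 17.4 next round, worth 0.74 × 17.4 = 12.876 now; the author offers that and keeps 47.124.

47.12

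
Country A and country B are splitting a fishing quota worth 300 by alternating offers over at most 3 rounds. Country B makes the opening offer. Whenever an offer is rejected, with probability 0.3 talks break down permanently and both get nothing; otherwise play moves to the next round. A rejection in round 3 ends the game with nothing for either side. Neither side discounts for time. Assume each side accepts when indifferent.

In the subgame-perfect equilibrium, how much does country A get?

63

By backward induction:
Round 3 (country B proposes): rejection yields 0 for country A; country B offers 0 and keeps 300.
Round 2 (country A proposes): rejecting gives country B an expected 0.7 × 300 = 210. Country A offers 210 and keeps 300 − 210 = 90.
Round 1 (country B proposes): rejecting gives country A an expected 0.7 × 90 = 63; country B offers that and keeps 237.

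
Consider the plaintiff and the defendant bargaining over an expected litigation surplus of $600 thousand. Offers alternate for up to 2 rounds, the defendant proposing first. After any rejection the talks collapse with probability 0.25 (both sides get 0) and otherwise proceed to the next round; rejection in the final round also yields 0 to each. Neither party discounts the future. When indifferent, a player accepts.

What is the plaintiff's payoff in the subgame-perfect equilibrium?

Round 2 (the plaintiff proposes): rejection yields 0 for the defendant; the plaintiff offers 0 and keeps 600.
Round 1 (the defendant proposes): rejecting gives the plaintiff an expected 0.75 × 600 = 450; the defendant offers that and keeps 150.

450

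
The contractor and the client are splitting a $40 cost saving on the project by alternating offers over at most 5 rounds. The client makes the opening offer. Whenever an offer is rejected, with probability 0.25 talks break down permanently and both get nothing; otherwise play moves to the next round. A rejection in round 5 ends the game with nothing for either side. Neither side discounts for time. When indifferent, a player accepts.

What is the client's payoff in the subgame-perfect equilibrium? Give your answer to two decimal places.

28.28

Round 5 (the client proposes): rejection yields 0 for the contractor; the client offers 0 and keeps 40.
Round 4 (the contractor proposes): rejecting gives the client an expected 0.75 × 40 = 30, so the contractor offers 30, keeping 10.
Round 3 (the client proposes): rejecting gives the contractor an expected 0.75 × 10 = 7.5, so the client offers 7.5, keeping 32.5.
Round 2 (the contractor proposes): rejecting gives the client an expected 0.75 × 32.5 = 24.375. The contractor offers 24.375 and keeps 40 − 24.375 = 15.625.
Round 1 (the client proposes): rejecting gives the contractor an expected 0.75 × 15.625 = 11.71875, so the client offers 11.71875, keeping 28.28125.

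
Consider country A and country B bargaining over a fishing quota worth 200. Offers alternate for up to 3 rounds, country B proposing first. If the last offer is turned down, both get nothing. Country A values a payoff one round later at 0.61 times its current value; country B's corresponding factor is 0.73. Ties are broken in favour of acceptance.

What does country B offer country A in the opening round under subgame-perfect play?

32.94

Solve by backward induction from round 3.
Round 3 (country B proposes): country A will accept anything ≥ 0, so country B offers 0 and keeps 200.
Round 2 (country A proposes): country B can get 200 next round, worth 0.73 × 200 = 146 now. Country A offers 146 and keeps 200 − 146 = 54.
Round 1 (country B proposes): country A can get 54 next round, worth 0.61 × 54 = 32.94 now, so country B offers 32.94, keeping 167.06.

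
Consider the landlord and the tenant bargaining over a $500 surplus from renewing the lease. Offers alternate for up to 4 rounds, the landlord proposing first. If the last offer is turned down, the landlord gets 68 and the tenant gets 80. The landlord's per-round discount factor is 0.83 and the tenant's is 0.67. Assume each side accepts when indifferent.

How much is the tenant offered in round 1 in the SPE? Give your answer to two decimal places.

217.91

Round 4 (the tenant proposes): the landlord gets 68 if talks fail, so the tenant offers 68 and keeps 432.
Round 3 (the landlord proposes): the tenant can get 432 next round, worth 0.67 × 432 = 289.44 now; the landlord offers that and keeps 210.56.
Round 2 (the tenant proposes): the landlord can get 210.56 next round, worth 0.83 × 210.56 = 174.7648 now, so the tenant offers 174.7648, keeping 325.2352.
Round 1 (the landlord proposes): the tenant can get 325.2352 next round, worth 0.67 × 325.2352 = 217.907584 now, so the landlord offers 217.907584, keeping 282.092416.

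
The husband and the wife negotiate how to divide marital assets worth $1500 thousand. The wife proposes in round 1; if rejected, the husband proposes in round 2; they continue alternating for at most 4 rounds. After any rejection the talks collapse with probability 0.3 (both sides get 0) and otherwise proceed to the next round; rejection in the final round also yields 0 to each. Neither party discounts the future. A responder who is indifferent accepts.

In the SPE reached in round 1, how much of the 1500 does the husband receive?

Round 4 (the husband proposes): the wife will accept anything ≥ 0, so the husband offers 0 and keeps 1500.
Round 3 (the wife proposes): rejecting gives the husband an expected 0.7 × 1500 = 1050. The wife offers 1050 and keeps 1500 − 1050 = 450.
Round 2 (the husband proposes): rejecting gives the wife an expected 0.7 × 450 = 315; the husband offers that and keeps 1185.
Round 1 (the wife proposes): rejecting gives the husband an expected 0.7 × 1185 = 829.5. The wife offers 829.5 and keeps 1500 − 829.5 = 670.5.

829.5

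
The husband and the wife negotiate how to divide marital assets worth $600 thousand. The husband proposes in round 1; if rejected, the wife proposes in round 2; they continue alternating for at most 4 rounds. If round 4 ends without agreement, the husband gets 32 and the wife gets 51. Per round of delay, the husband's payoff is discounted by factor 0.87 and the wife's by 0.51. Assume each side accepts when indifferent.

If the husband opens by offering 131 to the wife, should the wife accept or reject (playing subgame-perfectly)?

Round 4 (the wife proposes): the husband gets 32 if talks fail, so the wife offers 32 and keeps 568.
Round 3 (the husband proposes): the wife can get 568 next round, worth 0.51 × 568 = 289.68 now, so the husband offers 289.68, keeping 310.32.
Round 2 (the wife proposes): the husband can get 310.32 next round, worth 0.87 × 310.32 = 269.9784 now; the wife offers that and keeps 330.0216.
So by rejecting in round 1, the wife gets 330.0216 next round, worth 0.51 × 330.0216 = 168.311016 now.
Offer 131 < 168.311016, so the wife rejects.

Reject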